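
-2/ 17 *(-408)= 48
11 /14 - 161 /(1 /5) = -11259 /14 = -804.21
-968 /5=-193.60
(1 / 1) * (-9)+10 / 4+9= 5 / 2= 2.50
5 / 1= 5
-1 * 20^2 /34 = -200 /17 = -11.76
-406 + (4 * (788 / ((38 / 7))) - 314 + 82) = -1090 / 19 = -57.37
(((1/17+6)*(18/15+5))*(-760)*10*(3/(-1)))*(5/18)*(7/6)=42466900/153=277561.44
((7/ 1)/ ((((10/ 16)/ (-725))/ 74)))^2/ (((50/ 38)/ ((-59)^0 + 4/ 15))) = 5213659822336/ 15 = 347577321489.07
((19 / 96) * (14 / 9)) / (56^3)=19 / 10838016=0.00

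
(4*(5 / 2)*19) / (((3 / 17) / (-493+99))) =-1272620 / 3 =-424206.67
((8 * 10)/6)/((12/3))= 10/3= 3.33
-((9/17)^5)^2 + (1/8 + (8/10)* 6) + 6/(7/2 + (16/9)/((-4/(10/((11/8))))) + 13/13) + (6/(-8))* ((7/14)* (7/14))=383309529423713801/40481157521015920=9.47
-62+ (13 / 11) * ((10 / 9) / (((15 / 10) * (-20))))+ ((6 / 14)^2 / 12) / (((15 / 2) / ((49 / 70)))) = -12898603 / 207900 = -62.04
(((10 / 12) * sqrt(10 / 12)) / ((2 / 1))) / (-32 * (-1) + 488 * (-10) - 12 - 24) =-5 * sqrt(30) / 351648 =-0.00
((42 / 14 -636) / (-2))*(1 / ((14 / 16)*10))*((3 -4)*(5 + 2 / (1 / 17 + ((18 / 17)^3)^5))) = -51019721910846173343006 / 242025645506290077635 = -210.80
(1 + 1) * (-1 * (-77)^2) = -11858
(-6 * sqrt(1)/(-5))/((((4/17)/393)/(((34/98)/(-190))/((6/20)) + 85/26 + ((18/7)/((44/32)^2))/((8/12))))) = 10629.38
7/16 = 0.44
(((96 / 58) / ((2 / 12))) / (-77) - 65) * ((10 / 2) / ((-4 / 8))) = 1454330 / 2233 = 651.29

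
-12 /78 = -2 /13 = -0.15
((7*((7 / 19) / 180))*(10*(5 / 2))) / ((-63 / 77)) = -2695 / 6156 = -0.44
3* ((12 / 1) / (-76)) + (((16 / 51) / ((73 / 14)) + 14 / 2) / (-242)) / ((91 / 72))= -18424977 / 37089767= -0.50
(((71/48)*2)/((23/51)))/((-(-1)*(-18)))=-1207/3312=-0.36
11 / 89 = 0.12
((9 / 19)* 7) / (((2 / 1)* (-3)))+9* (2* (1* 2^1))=1347 / 38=35.45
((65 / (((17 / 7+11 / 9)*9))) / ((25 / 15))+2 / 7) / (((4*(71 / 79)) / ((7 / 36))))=0.08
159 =159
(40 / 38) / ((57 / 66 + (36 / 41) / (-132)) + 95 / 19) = 18040 / 100377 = 0.18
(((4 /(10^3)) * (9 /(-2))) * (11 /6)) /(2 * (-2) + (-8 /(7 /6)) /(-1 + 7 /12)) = -231 /87200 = -0.00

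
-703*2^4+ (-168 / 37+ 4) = -416196 / 37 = -11248.54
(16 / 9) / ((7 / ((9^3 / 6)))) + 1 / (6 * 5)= 30.89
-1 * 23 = -23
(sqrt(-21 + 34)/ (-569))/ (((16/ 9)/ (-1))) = 9 * sqrt(13)/ 9104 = 0.00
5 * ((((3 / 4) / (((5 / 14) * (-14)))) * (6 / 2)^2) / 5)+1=-7 / 20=-0.35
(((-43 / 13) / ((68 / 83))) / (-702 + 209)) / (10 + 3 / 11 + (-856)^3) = -0.00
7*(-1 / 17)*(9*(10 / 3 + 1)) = -273 / 17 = -16.06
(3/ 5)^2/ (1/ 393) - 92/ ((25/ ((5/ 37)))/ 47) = 109249/ 925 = 118.11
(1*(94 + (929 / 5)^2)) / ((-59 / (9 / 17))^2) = 70096671 / 25150225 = 2.79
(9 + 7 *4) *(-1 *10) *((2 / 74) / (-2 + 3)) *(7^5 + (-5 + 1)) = -168030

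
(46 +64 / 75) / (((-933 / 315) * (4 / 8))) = -49196 / 1555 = -31.64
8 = 8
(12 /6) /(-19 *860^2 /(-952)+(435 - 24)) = 238 /1805459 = 0.00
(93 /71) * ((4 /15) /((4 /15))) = 93 /71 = 1.31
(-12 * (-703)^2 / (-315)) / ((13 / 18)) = 11861016 / 455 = 26068.17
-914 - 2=-916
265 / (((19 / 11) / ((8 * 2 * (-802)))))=-37405280 / 19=-1968698.95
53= 53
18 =18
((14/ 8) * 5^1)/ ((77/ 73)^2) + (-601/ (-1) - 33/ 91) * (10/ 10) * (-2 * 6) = -317107279/ 44044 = -7199.78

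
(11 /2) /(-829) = -11 /1658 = -0.01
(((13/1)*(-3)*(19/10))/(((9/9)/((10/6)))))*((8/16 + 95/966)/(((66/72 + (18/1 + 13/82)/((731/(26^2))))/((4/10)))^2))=-6155573146857888/163274080621255625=-0.04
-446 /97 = -4.60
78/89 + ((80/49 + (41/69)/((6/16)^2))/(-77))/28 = 1275329822/1459709559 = 0.87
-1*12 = -12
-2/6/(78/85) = -85/234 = -0.36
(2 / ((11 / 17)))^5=45435424 / 161051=282.12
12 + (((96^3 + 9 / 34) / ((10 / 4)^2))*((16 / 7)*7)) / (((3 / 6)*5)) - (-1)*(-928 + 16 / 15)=5769725636 / 6375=905055.00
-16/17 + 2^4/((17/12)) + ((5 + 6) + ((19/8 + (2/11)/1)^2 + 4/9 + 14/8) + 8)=45123977/1184832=38.08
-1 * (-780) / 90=26 / 3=8.67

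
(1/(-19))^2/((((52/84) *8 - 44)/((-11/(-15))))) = -77/1480100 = -0.00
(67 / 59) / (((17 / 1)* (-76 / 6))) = -201 / 38114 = -0.01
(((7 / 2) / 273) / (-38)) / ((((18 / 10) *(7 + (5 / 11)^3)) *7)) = -6655 / 1763123544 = -0.00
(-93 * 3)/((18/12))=-186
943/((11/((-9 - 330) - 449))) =-743084/11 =-67553.09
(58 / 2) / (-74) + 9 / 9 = 45 / 74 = 0.61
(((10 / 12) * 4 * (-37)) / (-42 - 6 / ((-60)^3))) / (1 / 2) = 8880000 / 1511999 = 5.87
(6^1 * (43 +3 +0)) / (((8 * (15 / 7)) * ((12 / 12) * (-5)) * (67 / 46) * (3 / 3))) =-3703 / 1675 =-2.21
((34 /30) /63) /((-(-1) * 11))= 17 /10395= 0.00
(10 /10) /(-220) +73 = 16059 /220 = 73.00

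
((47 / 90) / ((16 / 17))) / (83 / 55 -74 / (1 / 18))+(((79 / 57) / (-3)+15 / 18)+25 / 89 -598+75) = -18615331584071 / 35637784416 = -522.35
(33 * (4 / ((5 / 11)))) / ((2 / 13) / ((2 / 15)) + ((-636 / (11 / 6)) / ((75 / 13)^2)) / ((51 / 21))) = -441226500 / 4767571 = -92.55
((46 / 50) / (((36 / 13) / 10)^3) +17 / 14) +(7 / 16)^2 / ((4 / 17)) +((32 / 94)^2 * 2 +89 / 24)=568958527247 / 11543067648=49.29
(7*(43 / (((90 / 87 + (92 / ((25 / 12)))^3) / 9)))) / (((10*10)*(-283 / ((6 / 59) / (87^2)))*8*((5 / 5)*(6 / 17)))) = -3198125 / 604639977520917696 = -0.00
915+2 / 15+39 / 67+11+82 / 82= 932354 / 1005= 927.72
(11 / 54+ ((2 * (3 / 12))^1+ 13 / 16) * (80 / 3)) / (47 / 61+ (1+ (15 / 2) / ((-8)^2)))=7421504 / 397953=18.65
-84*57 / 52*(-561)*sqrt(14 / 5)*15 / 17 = 118503*sqrt(70) / 13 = 76266.71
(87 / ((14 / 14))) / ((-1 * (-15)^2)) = -29 / 75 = -0.39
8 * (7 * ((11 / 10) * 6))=1848 / 5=369.60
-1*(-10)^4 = -10000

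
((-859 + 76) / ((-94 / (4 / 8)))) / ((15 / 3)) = 783 / 940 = 0.83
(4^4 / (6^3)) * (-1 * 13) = -416 / 27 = -15.41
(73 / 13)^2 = 5329 / 169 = 31.53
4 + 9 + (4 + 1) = 18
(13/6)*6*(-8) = -104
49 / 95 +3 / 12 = 291 / 380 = 0.77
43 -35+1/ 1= 9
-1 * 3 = -3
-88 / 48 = -11 / 6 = -1.83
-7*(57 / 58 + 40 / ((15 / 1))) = -25.55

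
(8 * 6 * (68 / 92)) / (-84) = -68 / 161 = -0.42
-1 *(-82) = 82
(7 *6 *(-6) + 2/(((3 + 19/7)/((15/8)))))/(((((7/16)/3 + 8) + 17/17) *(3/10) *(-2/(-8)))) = -160860/439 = -366.42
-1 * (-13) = 13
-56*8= -448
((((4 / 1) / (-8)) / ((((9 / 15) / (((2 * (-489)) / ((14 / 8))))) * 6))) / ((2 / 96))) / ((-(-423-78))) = 26080 / 3507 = 7.44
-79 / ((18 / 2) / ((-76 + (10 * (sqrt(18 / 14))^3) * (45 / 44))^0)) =-79 / 9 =-8.78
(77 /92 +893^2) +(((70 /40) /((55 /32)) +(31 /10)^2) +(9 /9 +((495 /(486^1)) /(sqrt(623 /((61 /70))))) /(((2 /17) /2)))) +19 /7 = 187 * sqrt(54290) /67284 +35307726544 /44275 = 797464.83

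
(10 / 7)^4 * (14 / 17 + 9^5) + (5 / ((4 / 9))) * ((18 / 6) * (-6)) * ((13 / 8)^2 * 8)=157821800435 / 653072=241660.64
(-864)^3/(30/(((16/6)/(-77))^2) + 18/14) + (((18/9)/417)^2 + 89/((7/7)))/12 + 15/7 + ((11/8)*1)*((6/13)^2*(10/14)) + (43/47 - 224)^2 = 11636033276196249388163/484985605574230956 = 23992.53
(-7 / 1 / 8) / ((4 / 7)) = -49 / 32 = -1.53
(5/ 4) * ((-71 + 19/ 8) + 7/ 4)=-2675/ 32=-83.59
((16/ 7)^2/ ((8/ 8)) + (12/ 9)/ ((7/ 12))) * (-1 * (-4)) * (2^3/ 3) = 11776/ 147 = 80.11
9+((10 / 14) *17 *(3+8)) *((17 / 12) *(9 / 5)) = 9789 / 28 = 349.61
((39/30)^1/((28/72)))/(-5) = -117/175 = -0.67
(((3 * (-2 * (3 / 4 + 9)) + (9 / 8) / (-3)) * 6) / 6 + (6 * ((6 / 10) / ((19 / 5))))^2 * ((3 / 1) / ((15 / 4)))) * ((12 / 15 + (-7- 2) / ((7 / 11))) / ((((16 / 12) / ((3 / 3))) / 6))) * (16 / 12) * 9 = 10588874283 / 252700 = 41902.95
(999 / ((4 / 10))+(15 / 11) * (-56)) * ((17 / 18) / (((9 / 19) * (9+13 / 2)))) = 5734865 / 18414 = 311.44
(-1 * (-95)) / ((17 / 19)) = 1805 / 17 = 106.18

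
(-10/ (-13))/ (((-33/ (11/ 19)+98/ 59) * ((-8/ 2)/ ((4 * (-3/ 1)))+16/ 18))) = -1062/ 93379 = -0.01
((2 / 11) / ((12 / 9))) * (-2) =-3 / 11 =-0.27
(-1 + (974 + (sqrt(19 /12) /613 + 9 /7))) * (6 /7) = 835.10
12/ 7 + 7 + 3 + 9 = 145/ 7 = 20.71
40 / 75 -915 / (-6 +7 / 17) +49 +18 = 65912 / 285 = 231.27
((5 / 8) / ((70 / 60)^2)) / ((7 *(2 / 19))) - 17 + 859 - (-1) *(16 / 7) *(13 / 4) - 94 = 1037303 / 1372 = 756.05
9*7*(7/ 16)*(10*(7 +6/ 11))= 183015/ 88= 2079.72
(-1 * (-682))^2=465124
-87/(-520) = 87/520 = 0.17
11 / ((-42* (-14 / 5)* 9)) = 55 / 5292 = 0.01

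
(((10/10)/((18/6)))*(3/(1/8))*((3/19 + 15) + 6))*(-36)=-115776/19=-6093.47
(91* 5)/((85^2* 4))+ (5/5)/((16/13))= 19149/23120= 0.83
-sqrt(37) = -6.08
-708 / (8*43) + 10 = 7.94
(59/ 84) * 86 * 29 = 73573/ 42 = 1751.74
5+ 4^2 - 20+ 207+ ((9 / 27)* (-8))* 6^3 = -368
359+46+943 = 1348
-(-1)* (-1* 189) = -189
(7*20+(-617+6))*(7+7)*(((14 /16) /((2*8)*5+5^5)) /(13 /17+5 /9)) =-3531087 /2589640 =-1.36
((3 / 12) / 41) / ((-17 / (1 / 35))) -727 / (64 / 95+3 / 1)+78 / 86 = -288464449727 / 1464383060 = -196.99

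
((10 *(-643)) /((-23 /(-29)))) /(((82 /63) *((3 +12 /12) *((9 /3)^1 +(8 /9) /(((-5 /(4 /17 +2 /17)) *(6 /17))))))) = -551.77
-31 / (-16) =31 / 16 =1.94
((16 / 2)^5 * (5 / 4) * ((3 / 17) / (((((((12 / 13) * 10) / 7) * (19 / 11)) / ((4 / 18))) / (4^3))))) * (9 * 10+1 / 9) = 106405691392 / 26163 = 4067029.45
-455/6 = -75.83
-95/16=-5.94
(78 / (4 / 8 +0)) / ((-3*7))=-52 / 7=-7.43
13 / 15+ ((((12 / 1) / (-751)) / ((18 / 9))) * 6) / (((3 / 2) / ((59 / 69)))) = 217469 / 259095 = 0.84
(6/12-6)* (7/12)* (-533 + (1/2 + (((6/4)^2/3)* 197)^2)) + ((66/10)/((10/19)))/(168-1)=-36515340697/534400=-68329.60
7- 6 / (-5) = 41 / 5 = 8.20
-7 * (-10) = 70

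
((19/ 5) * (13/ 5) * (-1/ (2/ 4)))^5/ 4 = -7354865808056/ 9765625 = -753138.26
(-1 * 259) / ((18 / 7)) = -1813 / 18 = -100.72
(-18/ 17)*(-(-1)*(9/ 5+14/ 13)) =-198/ 65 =-3.05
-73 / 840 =-0.09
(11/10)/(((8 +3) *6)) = 1/60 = 0.02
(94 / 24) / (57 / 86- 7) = -2021 / 3270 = -0.62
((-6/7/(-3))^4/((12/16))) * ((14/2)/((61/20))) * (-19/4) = -6080/62769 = -0.10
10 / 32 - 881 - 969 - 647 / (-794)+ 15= -11648759 / 6352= -1833.87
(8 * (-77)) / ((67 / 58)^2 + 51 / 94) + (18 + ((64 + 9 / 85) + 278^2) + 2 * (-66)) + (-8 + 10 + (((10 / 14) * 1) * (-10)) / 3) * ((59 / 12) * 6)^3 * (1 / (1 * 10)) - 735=2276092042979 / 30270030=75192.92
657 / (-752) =-657 / 752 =-0.87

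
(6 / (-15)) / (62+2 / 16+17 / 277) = -4432 / 689025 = -0.01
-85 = -85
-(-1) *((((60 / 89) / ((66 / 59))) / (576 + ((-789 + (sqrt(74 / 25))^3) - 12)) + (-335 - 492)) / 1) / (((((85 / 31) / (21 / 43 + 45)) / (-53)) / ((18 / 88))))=7892465134500 *sqrt(74) / 6223794971517739 + 4628508484082589854469 / 31118974857588695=148735.90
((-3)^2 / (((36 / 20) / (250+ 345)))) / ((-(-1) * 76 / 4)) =2975 / 19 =156.58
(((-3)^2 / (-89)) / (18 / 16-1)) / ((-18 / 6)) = 24 / 89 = 0.27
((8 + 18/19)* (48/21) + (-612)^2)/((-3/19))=-2372241.52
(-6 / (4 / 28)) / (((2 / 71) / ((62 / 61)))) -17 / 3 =-278363 / 183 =-1521.11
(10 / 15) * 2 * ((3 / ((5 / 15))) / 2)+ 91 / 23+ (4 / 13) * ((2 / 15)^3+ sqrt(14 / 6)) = 10.43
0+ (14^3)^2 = 7529536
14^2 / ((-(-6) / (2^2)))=392 / 3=130.67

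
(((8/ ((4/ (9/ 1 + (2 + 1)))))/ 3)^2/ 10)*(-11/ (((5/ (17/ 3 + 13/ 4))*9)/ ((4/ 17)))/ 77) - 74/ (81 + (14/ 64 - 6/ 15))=-0.96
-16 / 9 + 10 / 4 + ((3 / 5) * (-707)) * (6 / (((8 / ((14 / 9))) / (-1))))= 22303 / 45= 495.62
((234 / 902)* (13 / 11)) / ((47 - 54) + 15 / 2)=0.61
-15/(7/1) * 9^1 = -135/7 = -19.29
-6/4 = -3/2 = -1.50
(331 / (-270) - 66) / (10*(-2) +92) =-18151 / 19440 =-0.93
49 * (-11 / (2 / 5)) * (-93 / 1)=250635 / 2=125317.50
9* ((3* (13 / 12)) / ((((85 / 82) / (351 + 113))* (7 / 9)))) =10016136 / 595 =16833.84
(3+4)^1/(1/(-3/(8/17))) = -357/8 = -44.62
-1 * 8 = -8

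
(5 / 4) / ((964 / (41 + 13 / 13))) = 105 / 1928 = 0.05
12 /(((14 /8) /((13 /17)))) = 5.24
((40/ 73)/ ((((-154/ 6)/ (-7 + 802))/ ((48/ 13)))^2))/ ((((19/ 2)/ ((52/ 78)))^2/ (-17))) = -15843299328000/ 26405732353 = -599.99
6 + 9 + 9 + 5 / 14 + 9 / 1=467 / 14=33.36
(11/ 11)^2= 1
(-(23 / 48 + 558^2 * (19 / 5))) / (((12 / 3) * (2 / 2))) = -283964083 / 960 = -295795.92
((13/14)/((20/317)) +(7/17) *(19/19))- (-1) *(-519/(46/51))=-61339829/109480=-560.28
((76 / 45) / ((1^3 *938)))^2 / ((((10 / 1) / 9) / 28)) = 2888 / 35350875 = 0.00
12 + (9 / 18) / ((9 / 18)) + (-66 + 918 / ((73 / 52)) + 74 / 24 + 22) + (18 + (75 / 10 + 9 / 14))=3998947 / 6132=652.14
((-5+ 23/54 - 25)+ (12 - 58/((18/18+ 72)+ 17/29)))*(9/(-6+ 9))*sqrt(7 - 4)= -1057997*sqrt(3)/19206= -95.41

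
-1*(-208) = 208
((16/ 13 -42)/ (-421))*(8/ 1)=4240/ 5473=0.77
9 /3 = 3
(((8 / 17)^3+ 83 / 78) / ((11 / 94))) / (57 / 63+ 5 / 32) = 9.41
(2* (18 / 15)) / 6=2 / 5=0.40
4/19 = 0.21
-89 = -89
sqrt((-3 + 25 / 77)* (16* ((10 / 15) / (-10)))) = 1.69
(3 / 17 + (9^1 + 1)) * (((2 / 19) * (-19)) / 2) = -173 / 17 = -10.18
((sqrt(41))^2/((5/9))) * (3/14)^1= 15.81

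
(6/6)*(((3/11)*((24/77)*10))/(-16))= -0.05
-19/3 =-6.33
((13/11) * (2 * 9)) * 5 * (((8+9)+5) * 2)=4680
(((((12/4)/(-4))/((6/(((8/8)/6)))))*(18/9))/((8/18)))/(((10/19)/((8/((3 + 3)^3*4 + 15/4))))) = -19/11570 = -0.00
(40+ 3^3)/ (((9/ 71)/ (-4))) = -19028/ 9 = -2114.22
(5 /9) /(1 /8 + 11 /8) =0.37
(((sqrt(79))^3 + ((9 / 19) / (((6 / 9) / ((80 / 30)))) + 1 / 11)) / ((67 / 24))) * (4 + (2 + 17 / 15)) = 71048 / 14003 + 67624 * sqrt(79) / 335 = 1799.27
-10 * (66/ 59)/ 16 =-165/ 236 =-0.70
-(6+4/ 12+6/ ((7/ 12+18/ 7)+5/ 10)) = -7345/ 921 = -7.98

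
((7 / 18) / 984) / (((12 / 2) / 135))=35 / 3936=0.01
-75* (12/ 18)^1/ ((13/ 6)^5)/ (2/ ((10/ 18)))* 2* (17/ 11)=-3672000/ 4084223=-0.90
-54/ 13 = -4.15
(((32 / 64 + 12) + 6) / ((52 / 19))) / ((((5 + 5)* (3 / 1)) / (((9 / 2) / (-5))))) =-2109 / 10400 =-0.20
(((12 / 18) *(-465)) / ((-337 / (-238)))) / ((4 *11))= -18445 / 3707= -4.98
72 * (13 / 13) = 72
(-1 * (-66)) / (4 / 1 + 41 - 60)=-22 / 5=-4.40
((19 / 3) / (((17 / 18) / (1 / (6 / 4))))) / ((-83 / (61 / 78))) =-2318 / 55029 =-0.04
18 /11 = 1.64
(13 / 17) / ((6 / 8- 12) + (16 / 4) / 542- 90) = -14092 / 1865699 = -0.01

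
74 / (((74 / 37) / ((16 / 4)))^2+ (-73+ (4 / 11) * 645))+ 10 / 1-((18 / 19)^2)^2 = 8954553022 / 927755199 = 9.65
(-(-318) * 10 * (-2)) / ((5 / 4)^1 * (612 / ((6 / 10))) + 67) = -3180 / 671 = -4.74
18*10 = 180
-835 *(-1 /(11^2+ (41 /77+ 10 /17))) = 1093015 /159856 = 6.84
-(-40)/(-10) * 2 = -8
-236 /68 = -59 /17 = -3.47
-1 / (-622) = 1 / 622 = 0.00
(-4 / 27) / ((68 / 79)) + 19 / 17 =434 / 459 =0.95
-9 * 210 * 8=-15120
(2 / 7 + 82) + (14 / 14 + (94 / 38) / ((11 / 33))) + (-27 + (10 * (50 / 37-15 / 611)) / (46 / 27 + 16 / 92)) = 124060016888 / 1752924173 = 70.77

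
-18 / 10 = -9 / 5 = -1.80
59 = 59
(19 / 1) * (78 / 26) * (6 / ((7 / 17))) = 830.57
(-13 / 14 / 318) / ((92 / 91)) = -169 / 58512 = -0.00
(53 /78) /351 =53 /27378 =0.00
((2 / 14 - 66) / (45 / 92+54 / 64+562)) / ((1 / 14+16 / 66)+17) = -22393536 / 3316489387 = -0.01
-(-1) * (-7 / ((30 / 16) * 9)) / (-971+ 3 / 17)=119 / 278505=0.00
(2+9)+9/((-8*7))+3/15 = 3091/280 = 11.04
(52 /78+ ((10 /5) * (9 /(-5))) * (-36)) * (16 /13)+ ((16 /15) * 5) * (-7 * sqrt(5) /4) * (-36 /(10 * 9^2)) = 161.26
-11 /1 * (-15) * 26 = 4290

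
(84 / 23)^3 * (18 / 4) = 2667168 / 12167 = 219.21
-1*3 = -3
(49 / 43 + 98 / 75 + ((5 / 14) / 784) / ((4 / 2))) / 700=173195453 / 49556640000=0.00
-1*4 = -4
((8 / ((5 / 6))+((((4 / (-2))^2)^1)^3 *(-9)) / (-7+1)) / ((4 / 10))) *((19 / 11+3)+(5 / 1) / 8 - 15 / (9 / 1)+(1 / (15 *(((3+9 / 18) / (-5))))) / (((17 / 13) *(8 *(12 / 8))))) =346789 / 357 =971.40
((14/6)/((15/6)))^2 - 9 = -1829/225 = -8.13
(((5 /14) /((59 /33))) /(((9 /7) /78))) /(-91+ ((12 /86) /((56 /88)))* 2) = -215215 /1608281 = -0.13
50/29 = 1.72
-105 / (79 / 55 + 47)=-1925 / 888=-2.17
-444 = -444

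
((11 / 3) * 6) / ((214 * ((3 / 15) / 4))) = 220 / 107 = 2.06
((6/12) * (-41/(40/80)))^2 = 1681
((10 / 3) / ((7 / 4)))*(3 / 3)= 40 / 21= 1.90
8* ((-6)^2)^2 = 10368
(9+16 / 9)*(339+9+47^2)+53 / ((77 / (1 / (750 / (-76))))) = 27558.71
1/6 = 0.17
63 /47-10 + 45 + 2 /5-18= 4404 /235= 18.74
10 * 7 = 70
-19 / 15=-1.27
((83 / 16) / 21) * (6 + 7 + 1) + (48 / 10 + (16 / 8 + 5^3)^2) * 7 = 13552807 / 120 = 112940.06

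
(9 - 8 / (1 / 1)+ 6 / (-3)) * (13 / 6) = -13 / 6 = -2.17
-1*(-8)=8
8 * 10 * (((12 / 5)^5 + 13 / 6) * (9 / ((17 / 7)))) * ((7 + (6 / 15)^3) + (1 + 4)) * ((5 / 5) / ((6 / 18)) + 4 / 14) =1276607328672 / 1328125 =961210.22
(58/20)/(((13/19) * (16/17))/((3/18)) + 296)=9367/968560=0.01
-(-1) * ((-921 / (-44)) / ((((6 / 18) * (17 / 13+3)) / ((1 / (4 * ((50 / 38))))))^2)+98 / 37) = 153935353237 / 51054080000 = 3.02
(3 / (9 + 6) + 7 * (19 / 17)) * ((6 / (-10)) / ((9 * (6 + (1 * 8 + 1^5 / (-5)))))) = -682 / 17595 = -0.04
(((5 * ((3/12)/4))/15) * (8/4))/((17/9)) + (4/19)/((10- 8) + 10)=307/7752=0.04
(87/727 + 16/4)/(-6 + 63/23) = -13777/10905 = -1.26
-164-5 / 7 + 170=37 / 7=5.29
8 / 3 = 2.67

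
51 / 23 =2.22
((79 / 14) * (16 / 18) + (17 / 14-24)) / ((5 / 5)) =-2239 / 126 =-17.77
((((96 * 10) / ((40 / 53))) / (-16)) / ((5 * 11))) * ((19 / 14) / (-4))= 3021 / 6160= 0.49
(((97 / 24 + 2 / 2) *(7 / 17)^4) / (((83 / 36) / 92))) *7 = 280643286 / 6932243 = 40.48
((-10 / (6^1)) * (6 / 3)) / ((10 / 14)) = -14 / 3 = -4.67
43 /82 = 0.52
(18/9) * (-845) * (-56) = 94640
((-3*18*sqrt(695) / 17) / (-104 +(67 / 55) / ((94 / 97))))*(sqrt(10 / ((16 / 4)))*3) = 2093850*sqrt(278) / 9030077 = 3.87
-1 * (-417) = 417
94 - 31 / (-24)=2287 / 24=95.29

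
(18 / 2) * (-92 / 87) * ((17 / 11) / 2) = -2346 / 319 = -7.35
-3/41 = -0.07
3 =3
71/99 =0.72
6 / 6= 1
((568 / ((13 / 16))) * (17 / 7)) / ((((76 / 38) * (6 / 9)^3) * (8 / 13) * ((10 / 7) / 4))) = 65178 / 5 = 13035.60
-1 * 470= -470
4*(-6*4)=-96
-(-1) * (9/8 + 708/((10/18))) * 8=51021/5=10204.20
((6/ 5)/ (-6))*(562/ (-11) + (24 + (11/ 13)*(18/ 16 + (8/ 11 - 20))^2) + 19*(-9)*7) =8652471/ 45760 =189.08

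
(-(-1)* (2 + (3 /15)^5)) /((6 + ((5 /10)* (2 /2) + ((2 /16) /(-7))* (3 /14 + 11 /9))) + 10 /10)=44107056 /164809375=0.27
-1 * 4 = -4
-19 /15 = -1.27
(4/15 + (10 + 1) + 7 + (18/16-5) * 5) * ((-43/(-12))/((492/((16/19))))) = -0.01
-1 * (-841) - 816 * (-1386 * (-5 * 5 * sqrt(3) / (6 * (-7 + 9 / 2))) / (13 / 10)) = 2512261.38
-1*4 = -4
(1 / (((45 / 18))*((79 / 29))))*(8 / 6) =232 / 1185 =0.20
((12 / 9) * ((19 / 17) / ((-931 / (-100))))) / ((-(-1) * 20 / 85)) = 100 / 147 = 0.68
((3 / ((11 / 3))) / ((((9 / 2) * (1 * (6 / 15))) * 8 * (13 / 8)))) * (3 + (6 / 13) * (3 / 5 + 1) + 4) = 503 / 1859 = 0.27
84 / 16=21 / 4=5.25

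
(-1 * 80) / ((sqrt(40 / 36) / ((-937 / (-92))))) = -5622 * sqrt(10) / 23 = -772.97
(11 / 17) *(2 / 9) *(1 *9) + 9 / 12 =139 / 68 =2.04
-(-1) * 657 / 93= 219 / 31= 7.06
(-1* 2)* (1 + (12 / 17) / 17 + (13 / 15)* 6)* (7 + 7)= -252532 / 1445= -174.76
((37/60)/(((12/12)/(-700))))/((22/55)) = -6475/6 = -1079.17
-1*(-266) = 266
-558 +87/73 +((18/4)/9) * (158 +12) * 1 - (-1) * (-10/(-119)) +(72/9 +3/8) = -32200915/69496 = -463.35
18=18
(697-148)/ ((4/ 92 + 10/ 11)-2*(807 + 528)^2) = -138897/ 901805609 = -0.00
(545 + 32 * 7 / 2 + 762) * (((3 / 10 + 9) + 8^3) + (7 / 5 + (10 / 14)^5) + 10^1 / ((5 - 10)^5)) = 15587874846093 / 21008750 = 741970.60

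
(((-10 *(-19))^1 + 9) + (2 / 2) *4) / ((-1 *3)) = -203 / 3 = -67.67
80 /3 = 26.67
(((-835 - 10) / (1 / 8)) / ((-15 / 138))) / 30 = 31096 / 15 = 2073.07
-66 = -66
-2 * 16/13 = -32/13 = -2.46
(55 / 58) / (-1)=-55 / 58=-0.95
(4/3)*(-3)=-4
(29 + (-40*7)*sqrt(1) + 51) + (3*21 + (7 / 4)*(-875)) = -6673 / 4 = -1668.25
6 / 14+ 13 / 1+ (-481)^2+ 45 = 1619936 / 7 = 231419.43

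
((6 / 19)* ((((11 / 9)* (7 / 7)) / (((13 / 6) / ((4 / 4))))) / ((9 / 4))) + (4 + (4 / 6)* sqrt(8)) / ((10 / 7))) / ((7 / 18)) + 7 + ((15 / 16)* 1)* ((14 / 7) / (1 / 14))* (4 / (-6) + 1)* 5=12* sqrt(2) / 5 + 2010951 / 34580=61.55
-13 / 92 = -0.14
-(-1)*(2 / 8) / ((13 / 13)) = 1 / 4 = 0.25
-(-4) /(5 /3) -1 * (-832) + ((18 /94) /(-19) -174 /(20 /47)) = 759925 /1786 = 425.49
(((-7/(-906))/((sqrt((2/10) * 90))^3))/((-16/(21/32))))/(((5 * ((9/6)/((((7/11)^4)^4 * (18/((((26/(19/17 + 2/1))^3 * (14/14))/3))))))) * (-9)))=242433331216113915773 * sqrt(2)/82824808993553546696739340984320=0.00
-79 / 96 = -0.82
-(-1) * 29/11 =29/11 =2.64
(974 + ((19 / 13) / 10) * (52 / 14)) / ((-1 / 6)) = -204654 / 35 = -5847.26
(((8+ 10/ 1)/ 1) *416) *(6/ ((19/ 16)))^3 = 6624903168/ 6859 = 965870.12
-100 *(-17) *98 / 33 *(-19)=-3165400 / 33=-95921.21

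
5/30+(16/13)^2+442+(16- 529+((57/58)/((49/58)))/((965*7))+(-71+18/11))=-512002620917/3691918230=-138.68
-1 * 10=-10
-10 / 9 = -1.11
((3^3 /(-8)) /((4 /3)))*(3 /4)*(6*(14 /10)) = -5103 /320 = -15.95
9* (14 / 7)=18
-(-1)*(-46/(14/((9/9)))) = -23/7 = -3.29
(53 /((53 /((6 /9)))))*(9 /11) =6 /11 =0.55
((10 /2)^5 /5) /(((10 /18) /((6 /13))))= 6750 /13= 519.23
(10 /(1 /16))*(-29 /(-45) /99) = 928 /891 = 1.04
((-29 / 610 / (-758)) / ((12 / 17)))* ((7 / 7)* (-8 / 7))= -493 / 4854990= -0.00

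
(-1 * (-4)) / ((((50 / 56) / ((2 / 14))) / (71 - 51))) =12.80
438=438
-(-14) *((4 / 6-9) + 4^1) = -182 / 3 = -60.67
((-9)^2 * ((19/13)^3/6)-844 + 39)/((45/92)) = -154190942/98865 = -1559.61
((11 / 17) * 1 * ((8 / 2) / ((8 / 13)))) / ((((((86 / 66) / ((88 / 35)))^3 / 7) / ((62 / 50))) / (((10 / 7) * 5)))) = 108564432717312 / 57950664625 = 1873.39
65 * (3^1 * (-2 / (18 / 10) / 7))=-650 / 21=-30.95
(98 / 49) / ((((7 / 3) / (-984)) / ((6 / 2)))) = -17712 / 7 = -2530.29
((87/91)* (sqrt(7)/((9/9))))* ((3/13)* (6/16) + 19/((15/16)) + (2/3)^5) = 75065659* sqrt(7)/3832920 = 51.82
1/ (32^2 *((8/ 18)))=9/ 4096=0.00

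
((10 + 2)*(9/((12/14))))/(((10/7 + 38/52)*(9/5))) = 12740/393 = 32.42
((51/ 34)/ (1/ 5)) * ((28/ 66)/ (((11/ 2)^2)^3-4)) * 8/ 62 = 1792/ 120803001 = 0.00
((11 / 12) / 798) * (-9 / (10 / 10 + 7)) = -0.00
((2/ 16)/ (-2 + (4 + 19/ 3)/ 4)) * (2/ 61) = 3/ 427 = 0.01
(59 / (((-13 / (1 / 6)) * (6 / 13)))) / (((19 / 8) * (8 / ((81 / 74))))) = -531 / 5624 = -0.09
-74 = -74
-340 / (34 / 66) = -660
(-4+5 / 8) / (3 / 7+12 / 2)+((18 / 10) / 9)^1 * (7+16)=163 / 40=4.08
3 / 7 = 0.43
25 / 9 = 2.78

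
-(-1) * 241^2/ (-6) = -58081/ 6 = -9680.17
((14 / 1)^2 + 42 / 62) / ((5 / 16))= 97552 / 155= 629.37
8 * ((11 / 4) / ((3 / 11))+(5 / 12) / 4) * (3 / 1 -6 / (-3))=815 / 2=407.50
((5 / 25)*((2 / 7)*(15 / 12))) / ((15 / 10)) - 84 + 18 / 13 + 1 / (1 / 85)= 2.43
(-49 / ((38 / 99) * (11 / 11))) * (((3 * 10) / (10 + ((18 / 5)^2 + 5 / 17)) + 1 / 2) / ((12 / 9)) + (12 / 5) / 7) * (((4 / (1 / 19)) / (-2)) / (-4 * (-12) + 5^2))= 112.00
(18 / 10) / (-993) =-3 / 1655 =-0.00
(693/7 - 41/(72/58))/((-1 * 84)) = -0.79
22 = 22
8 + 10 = 18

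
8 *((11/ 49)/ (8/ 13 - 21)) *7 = -1144/ 1855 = -0.62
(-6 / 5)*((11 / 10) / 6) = -0.22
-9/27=-1/3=-0.33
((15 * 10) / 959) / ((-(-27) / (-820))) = -41000 / 8631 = -4.75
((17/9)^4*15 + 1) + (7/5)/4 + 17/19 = 160555411/831060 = 193.19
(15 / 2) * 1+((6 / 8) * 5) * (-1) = 15 / 4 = 3.75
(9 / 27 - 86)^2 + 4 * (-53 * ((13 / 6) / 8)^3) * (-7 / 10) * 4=7350.57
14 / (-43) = -14 / 43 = -0.33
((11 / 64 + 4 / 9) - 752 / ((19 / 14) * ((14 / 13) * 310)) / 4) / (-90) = -341603 / 152668800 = -0.00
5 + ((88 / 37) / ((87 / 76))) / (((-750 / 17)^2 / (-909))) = 202680367 / 50296875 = 4.03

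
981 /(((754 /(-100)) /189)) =-9270450 /377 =-24590.05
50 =50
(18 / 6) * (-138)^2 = 57132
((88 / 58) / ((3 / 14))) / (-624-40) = -77 / 7221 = -0.01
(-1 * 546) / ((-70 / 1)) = 39 / 5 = 7.80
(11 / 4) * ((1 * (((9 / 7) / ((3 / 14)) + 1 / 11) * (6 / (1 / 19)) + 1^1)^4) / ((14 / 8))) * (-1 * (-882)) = 431309663675654526 / 1331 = 324049334091400.85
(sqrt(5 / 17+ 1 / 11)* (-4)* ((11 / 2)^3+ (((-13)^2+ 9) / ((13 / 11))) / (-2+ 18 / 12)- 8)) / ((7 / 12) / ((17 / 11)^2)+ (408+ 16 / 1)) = 9092484* sqrt(374) / 210392897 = 0.84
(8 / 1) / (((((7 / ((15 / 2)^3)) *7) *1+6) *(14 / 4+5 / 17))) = 0.34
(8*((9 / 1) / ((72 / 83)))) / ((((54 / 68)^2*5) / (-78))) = -2494648 / 1215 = -2053.21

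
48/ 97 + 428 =41564/ 97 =428.49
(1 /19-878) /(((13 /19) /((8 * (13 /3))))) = -133448 /3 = -44482.67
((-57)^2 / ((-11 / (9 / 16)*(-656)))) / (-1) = -29241 / 115456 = -0.25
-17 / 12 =-1.42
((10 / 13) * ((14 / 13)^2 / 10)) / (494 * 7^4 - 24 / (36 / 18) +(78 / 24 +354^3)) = 0.00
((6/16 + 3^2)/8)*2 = 2.34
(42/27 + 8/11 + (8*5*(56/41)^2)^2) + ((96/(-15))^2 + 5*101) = 6116.72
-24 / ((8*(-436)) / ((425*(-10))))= -6375 / 218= -29.24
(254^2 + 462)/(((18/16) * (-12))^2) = 259912/729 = 356.53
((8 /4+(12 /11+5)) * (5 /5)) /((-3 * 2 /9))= -267 /22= -12.14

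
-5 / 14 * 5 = -25 / 14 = -1.79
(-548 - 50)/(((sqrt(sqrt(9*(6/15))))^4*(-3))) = 1495/27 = 55.37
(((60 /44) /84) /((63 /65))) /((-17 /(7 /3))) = -325 /141372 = -0.00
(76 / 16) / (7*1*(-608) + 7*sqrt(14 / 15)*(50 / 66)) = -4717548 / 4226916883-3135*sqrt(210) / 33815335064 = -0.00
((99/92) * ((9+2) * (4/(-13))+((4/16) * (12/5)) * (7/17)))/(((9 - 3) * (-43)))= 114411/8742760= 0.01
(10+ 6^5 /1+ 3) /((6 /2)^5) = 7789 /243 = 32.05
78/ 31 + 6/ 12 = 187/ 62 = 3.02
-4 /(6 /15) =-10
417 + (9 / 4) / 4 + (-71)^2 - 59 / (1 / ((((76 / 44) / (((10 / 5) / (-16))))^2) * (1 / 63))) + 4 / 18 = 214662293 / 40656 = 5279.97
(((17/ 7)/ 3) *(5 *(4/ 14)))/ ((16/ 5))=425/ 1176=0.36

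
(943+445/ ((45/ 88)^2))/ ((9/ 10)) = 2142262/ 729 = 2938.63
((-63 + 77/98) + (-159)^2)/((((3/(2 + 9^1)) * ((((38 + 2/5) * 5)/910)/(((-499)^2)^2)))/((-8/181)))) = -1201017567943512.13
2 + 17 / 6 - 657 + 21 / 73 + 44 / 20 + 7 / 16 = -11374711 / 17520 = -649.24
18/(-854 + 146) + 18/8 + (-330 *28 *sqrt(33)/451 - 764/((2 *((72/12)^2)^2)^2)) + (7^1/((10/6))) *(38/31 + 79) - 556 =-3330484179527/15360088320 - 840 *sqrt(33)/41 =-334.52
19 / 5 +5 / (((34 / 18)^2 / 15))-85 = -86959 / 1445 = -60.18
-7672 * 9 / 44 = -17262 / 11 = -1569.27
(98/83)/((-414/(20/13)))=-0.00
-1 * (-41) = 41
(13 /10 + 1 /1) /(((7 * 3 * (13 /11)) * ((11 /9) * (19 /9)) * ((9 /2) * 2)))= 69 /17290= 0.00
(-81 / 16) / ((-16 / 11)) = 891 / 256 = 3.48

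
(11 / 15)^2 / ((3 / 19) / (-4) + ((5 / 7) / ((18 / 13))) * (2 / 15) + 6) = 193116 / 2165125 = 0.09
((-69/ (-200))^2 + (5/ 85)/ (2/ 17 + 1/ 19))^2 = 41767505641/ 193600000000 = 0.22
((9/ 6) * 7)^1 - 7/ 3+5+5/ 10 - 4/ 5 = 193/ 15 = 12.87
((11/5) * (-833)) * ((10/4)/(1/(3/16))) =-27489/32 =-859.03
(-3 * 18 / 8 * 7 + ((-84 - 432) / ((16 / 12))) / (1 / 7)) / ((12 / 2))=-3675 / 8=-459.38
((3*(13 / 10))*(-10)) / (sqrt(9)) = -13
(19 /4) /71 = 0.07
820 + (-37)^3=-49833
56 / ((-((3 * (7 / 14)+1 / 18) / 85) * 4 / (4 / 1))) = -3060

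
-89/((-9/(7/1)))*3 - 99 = 326/3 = 108.67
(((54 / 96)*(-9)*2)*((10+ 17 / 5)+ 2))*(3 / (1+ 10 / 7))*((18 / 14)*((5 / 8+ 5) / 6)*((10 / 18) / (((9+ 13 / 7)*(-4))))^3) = 0.00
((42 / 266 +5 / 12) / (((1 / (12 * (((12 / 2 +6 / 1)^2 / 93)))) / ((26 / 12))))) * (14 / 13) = 14672 / 589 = 24.91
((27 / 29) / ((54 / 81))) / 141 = 27 / 2726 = 0.01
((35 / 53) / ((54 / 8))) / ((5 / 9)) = 0.18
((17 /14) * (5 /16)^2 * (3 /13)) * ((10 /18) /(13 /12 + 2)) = 2125 /430976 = 0.00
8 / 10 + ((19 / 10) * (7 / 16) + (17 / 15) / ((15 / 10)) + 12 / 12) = 4877 / 1440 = 3.39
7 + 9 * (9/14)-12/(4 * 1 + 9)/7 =329/26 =12.65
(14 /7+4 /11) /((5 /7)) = 182 /55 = 3.31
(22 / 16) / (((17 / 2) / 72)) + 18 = 504 / 17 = 29.65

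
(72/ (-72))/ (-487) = 1/ 487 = 0.00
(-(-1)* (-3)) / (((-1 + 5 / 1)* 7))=-0.11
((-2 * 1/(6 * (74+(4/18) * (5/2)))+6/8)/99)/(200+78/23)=0.00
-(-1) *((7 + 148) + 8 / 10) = 779 / 5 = 155.80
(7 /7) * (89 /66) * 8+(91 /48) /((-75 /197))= 230003 /39600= 5.81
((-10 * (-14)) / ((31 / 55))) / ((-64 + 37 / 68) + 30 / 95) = -9948400 / 2528887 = -3.93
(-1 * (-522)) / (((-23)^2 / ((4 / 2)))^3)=4176 / 148035889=0.00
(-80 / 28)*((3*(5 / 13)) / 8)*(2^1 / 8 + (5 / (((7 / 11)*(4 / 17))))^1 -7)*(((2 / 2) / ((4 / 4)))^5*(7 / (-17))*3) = 83925 / 6188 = 13.56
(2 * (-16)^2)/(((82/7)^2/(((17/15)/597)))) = 106624/15053355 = 0.01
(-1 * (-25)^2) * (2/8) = -156.25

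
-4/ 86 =-2/ 43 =-0.05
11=11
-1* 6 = -6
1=1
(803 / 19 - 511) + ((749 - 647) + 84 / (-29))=-203668 / 551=-369.63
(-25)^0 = 1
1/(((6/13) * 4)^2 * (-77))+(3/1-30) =-1197673/44352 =-27.00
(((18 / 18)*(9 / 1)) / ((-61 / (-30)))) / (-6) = -45 / 61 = -0.74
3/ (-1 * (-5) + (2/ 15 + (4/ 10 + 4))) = 45/ 143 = 0.31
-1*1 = -1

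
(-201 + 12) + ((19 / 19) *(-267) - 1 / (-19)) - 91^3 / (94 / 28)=-200857047 / 893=-224923.90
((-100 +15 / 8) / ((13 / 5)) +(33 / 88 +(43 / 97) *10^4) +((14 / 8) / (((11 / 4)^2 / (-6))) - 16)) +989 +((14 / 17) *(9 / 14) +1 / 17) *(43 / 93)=5179227725209 / 964922244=5367.51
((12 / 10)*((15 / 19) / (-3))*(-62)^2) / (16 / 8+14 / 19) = -5766 / 13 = -443.54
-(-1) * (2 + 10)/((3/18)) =72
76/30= 38/15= 2.53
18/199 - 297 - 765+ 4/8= -422441/398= -1061.41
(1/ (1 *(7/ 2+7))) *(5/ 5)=2/ 21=0.10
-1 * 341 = -341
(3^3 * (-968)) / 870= -4356 / 145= -30.04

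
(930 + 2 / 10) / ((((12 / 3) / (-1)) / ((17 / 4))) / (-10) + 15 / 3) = 79067 / 433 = 182.60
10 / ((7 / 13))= 130 / 7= 18.57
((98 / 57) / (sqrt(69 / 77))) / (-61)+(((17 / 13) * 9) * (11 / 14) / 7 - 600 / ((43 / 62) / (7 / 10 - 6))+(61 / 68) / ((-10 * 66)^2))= 3721175338644451 / 811343332800 - 98 * sqrt(5313) / 239913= 4586.41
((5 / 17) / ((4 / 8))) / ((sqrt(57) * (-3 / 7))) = -70 * sqrt(57) / 2907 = -0.18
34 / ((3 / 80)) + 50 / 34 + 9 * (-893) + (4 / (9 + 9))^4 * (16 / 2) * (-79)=-795303868 / 111537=-7130.40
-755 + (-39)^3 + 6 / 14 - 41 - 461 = -424029 / 7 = -60575.57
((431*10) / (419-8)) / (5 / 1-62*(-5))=0.03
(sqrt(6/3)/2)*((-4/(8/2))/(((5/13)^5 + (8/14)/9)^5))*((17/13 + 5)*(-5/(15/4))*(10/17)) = 294486774981482141164578098603903439240*sqrt(2)/228896712453067759482670731435119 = 1819454.66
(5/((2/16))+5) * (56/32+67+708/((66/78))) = 1792845/44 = 40746.48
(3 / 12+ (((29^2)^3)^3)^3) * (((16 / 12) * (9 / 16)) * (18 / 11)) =1006736100026253227962228926784553353732911434784837721069594483543179771383934375 / 88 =11440182954843786681388960000000000000000000000000000000000000000000000000000000.00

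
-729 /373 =-1.95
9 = 9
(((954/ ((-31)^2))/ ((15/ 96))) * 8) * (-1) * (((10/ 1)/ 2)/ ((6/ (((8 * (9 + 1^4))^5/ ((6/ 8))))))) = -177838489600000/ 961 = -185055660353.80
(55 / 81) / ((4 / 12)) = 55 / 27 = 2.04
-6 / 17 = -0.35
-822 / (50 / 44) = -18084 / 25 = -723.36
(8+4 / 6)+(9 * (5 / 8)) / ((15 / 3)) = 235 / 24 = 9.79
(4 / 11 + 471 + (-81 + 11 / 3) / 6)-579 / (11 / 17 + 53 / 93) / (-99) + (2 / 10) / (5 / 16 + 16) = 12795694699 / 27619020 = 463.29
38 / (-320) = -0.12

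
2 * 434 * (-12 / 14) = -744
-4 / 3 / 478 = -2 / 717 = -0.00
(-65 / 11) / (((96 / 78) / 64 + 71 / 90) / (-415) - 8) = 63121500 / 85477601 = 0.74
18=18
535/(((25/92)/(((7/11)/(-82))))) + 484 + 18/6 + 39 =510.72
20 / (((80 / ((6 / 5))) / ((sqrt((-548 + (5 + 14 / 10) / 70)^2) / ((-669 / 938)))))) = -6424228 / 27875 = -230.47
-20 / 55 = -4 / 11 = -0.36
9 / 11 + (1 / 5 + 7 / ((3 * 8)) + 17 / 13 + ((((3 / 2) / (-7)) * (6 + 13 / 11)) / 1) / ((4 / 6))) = 37129 / 120120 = 0.31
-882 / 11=-80.18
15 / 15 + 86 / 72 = 79 / 36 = 2.19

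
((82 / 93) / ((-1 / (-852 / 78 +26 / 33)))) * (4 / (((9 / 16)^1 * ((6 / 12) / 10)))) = 456366080 / 359073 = 1270.96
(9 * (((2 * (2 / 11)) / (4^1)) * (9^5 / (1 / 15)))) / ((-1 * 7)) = -7971615 / 77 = -103527.47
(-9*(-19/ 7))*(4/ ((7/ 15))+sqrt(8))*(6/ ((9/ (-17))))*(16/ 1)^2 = -29767680/ 49 - 992256*sqrt(2)/ 7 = -807969.66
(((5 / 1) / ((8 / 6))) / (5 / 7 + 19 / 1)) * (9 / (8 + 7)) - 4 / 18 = -179 / 1656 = -0.11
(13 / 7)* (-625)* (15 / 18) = -40625 / 42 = -967.26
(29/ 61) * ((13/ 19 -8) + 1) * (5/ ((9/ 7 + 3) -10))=3045/ 1159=2.63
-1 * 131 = -131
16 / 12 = 4 / 3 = 1.33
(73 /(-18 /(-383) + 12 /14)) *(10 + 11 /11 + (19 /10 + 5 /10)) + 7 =13197611 /12120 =1088.91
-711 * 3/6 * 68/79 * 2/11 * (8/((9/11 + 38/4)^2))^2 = -834121728/2655237841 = -0.31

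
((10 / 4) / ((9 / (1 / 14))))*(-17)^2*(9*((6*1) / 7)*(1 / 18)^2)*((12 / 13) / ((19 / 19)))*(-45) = -7225 / 1274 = -5.67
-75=-75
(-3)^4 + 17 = 98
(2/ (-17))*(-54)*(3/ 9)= 2.12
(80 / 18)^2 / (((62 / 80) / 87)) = 1856000 / 837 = 2217.44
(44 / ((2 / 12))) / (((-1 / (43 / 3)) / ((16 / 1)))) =-60544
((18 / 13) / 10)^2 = 81 / 4225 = 0.02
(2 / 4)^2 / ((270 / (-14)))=-7 / 540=-0.01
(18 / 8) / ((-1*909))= -1 / 404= -0.00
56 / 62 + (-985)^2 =30077003 / 31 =970225.90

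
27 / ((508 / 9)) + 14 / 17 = 11243 / 8636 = 1.30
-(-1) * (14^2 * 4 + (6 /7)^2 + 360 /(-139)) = 5327188 /6811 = 782.14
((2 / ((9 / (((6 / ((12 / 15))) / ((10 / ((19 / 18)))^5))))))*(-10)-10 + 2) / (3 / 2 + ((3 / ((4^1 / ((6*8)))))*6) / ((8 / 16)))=-90701740099 / 4914766368000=-0.02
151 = 151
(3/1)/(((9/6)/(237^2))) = 112338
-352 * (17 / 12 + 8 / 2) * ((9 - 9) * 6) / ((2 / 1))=0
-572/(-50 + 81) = -572/31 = -18.45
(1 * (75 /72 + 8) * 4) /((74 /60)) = 29.32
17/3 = 5.67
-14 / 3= -4.67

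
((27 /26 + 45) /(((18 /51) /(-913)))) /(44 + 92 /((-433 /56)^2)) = -1161096690831 /443977456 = -2615.22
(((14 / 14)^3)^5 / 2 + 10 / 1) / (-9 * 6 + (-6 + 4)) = -3 / 16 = -0.19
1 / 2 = 0.50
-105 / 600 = -7 / 40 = -0.18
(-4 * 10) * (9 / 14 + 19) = -5500 / 7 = -785.71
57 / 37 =1.54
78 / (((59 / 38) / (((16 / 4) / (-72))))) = -494 / 177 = -2.79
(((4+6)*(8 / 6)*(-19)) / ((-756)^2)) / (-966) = 95 / 207038916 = 0.00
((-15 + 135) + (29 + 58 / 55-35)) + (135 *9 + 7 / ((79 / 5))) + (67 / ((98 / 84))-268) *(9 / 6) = 30860289 / 30415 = 1014.64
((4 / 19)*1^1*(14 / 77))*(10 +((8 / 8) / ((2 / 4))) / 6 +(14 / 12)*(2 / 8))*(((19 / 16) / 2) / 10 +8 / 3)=44489 / 40128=1.11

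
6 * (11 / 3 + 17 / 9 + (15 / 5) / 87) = 2918 / 87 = 33.54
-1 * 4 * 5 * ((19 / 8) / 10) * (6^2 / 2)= -171 / 2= -85.50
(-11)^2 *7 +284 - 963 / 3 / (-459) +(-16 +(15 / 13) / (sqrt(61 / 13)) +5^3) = 1241.23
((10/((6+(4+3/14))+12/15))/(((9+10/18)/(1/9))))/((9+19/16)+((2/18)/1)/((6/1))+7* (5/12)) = 50400/62648119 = 0.00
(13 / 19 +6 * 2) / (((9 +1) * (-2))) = -241 / 380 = -0.63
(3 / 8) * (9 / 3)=9 / 8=1.12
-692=-692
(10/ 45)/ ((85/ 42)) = 28/ 255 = 0.11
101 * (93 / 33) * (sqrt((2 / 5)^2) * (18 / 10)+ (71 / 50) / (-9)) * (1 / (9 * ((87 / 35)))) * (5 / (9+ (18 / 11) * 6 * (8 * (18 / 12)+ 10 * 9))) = 0.04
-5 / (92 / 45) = -225 / 92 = -2.45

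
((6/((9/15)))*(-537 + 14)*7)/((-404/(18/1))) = 164745/101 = 1631.14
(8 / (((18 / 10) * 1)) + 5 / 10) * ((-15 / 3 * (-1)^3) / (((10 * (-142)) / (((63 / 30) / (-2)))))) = 623 / 34080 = 0.02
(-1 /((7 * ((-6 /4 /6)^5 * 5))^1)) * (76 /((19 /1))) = 4096 /35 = 117.03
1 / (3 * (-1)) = -1 / 3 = -0.33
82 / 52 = 41 / 26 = 1.58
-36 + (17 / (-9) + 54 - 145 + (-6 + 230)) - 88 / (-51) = 96.84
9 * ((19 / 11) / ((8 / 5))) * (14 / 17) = 5985 / 748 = 8.00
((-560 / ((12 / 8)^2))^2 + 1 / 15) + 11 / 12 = 61946.66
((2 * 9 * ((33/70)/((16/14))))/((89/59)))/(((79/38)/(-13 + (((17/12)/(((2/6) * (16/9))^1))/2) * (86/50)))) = -11659786677/449984000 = -25.91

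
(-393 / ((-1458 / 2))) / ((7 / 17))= 2227 / 1701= 1.31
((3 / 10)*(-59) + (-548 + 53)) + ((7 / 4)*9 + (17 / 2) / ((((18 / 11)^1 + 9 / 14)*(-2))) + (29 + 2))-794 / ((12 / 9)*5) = -4120141 / 7020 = -586.91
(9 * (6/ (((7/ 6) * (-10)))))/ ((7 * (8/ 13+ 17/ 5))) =-234/ 1421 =-0.16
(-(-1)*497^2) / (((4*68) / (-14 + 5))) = -2223081 / 272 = -8173.09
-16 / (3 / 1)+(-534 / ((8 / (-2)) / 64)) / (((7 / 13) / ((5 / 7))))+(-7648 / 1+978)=684806 / 147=4658.54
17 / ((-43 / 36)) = -612 / 43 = -14.23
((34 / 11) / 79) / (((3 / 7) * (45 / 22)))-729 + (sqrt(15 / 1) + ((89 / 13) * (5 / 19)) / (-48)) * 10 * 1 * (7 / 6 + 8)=-30869083543 / 42148080 + 275 * sqrt(15) / 3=-377.37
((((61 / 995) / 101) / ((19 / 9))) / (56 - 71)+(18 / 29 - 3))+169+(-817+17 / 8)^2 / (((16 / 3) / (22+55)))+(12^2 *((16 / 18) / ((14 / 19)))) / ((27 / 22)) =513707331526402569823 / 53583097881600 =9587115.19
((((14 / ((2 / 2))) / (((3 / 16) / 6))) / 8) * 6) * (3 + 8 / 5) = 7728 / 5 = 1545.60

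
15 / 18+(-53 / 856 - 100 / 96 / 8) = 4391 / 6848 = 0.64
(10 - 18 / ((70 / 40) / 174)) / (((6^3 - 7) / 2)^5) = -398656 / 2791447540343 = -0.00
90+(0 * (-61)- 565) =-475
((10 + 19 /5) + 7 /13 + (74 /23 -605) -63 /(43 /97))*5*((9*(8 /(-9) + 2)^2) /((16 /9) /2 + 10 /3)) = -2344989600 /244283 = -9599.48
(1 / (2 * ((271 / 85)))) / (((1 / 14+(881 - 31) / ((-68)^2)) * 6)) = 0.10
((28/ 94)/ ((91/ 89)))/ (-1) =-178/ 611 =-0.29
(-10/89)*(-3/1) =0.34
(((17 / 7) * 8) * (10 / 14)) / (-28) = -170 / 343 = -0.50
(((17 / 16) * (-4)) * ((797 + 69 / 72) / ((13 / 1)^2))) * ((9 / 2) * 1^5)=-976701 / 10816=-90.30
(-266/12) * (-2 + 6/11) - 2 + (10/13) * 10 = 16274/429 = 37.93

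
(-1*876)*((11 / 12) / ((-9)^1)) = 89.22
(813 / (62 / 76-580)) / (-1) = 30894 / 22009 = 1.40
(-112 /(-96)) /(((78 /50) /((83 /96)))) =14525 /22464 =0.65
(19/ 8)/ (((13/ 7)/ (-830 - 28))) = -4389/ 4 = -1097.25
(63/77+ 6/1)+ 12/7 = 657/77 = 8.53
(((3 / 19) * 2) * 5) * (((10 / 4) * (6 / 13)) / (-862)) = -0.00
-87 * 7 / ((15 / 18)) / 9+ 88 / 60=-1196 / 15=-79.73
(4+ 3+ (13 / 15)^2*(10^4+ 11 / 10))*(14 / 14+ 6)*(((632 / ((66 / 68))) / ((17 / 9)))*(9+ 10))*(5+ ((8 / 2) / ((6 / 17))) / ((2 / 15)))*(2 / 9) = 6894674143.53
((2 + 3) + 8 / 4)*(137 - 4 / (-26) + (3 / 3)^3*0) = 12481 / 13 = 960.08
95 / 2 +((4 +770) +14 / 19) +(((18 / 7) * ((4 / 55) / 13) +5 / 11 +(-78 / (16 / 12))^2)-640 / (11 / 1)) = 1592565077 / 380380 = 4186.77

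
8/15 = 0.53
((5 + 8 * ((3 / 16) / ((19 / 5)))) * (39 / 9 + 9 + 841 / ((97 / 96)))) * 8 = 10620640 / 291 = 36497.04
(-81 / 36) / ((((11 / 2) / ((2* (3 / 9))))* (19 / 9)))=-27 / 209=-0.13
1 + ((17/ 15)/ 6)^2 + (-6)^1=-40211/ 8100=-4.96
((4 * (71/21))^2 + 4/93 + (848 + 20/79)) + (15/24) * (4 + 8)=2243588231/2160018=1038.69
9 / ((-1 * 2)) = -9 / 2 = -4.50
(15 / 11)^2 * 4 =900 / 121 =7.44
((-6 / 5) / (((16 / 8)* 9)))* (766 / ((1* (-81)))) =766 / 1215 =0.63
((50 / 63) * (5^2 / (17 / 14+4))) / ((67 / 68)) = 170000 / 44019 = 3.86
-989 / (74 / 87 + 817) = -86043 / 71153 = -1.21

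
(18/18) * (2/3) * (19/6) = 19/9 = 2.11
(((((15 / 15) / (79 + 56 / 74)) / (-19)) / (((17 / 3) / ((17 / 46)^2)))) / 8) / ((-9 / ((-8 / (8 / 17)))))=-10693 / 2847408096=-0.00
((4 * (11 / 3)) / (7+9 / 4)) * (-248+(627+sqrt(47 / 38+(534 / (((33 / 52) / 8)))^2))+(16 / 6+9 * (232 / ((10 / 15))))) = 1855216 / 333+8 * sqrt(7917605719082) / 2109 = 16244.80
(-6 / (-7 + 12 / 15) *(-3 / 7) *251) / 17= -22590 / 3689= -6.12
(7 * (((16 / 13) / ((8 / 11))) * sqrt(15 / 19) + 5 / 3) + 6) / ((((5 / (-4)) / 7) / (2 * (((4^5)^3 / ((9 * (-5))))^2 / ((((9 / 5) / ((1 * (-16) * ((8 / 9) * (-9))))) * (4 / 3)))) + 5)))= -109499872821539907407876 / 18225 - 318169441783342372468168 * sqrt(285) / 1500525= -9587849529088182128.55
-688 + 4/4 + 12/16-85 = -3085/4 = -771.25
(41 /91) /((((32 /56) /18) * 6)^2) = 2583 /208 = 12.42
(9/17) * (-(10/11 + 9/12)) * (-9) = 5913/748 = 7.91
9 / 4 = 2.25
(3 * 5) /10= 3 /2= 1.50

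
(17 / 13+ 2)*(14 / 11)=602 / 143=4.21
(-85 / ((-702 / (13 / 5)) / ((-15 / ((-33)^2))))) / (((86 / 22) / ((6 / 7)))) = -85 / 89397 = -0.00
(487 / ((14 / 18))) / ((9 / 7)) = 487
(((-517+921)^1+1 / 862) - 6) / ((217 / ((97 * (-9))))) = -1380213 / 862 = -1601.18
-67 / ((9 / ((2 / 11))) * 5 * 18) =-67 / 4455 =-0.02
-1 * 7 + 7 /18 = -119 /18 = -6.61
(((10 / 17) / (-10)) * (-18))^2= 324 / 289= 1.12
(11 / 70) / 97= 11 / 6790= 0.00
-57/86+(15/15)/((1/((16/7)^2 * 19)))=415511/4214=98.60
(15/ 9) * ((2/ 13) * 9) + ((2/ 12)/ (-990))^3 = 2.31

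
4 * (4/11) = 16/11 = 1.45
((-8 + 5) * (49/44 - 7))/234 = 259/3432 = 0.08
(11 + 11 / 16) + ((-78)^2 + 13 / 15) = 1463173 / 240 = 6096.55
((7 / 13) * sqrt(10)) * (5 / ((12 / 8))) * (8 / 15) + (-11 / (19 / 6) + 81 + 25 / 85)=112 * sqrt(10) / 117 + 25136 / 323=80.85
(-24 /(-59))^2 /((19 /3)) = 1728 /66139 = 0.03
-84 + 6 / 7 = -582 / 7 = -83.14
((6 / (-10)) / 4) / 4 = -3 / 80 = -0.04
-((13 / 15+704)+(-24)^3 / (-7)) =-281371 / 105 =-2679.72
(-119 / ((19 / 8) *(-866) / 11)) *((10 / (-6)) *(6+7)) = -340340 / 24681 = -13.79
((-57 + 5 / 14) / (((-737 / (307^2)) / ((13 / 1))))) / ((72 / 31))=30120001171 / 742896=40544.03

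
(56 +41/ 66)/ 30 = 3737/ 1980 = 1.89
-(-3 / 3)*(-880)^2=774400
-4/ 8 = -1/ 2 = -0.50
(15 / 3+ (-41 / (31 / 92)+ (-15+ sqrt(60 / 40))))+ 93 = -1199 / 31+ sqrt(6) / 2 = -37.45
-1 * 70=-70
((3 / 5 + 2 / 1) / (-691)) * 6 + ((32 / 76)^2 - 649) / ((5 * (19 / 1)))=-6.85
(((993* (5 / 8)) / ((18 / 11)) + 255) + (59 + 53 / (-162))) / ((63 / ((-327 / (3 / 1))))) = -97887995 / 81648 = -1198.90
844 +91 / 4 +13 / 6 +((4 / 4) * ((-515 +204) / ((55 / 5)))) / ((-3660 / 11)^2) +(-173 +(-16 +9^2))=760.92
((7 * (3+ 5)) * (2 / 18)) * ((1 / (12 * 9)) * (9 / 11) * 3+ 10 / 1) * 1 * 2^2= 2744 / 11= 249.45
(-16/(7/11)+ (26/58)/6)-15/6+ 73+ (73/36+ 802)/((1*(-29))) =129401/7308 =17.71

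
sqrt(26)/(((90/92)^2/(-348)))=-245456 * sqrt(26)/675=-1854.20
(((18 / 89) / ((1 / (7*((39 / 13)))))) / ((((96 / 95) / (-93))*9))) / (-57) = 0.76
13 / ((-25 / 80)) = -208 / 5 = -41.60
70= 70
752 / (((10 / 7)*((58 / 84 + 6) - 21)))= -110544 / 3005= -36.79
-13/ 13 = -1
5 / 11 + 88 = 973 / 11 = 88.45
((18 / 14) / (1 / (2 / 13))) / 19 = 18 / 1729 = 0.01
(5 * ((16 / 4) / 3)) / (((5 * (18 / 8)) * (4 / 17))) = 68 / 27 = 2.52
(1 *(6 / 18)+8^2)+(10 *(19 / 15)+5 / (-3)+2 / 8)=907 / 12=75.58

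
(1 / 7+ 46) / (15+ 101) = 323 / 812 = 0.40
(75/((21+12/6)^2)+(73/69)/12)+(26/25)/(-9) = 6051/52900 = 0.11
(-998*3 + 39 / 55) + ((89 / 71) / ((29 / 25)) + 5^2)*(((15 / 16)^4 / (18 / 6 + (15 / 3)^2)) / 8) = -1244007133799289 / 415610961920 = -2993.20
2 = 2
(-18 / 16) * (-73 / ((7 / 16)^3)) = 980.71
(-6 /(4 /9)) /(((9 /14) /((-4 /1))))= 84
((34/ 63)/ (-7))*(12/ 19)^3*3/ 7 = -19584/ 2352637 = -0.01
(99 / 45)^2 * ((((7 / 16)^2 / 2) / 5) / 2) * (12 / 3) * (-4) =-0.74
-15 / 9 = -5 / 3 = -1.67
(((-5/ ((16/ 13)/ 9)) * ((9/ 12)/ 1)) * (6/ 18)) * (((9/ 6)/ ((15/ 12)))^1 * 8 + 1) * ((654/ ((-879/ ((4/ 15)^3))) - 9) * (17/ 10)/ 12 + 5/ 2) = -99992806849/ 843840000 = -118.50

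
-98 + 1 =-97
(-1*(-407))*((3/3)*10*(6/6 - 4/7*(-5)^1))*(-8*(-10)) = 8791200/7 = 1255885.71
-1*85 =-85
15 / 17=0.88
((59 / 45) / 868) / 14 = 59 / 546840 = 0.00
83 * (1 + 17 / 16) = 2739 / 16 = 171.19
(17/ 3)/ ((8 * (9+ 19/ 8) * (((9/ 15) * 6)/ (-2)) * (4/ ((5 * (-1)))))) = 425/ 9828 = 0.04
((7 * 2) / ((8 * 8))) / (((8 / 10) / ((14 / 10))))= 49 / 128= 0.38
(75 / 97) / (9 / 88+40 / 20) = 1320 / 3589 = 0.37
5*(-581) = -2905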